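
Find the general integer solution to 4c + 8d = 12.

Step 1: Compute gcd(4, 8) = 4.
Since 4 divides 12, solutions exist.

Step 2: Find a particular solution using extended Euclidean algorithm.
We get c₀ = 3, d₀ = 0.
Check: 4*3 + 8*0 = 12 = 12 ✓

Step 3: Write the general solution.
c = 3 + (8/4)t = 3 + 2t
d = 0 - (4/4)t = 0 - 1t
for any integer t.

c = 3 + 2t, d = 0 - 1t for integer t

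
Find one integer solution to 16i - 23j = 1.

Step 1: Check solvability.
gcd(16, 23) = 1
Since 1 divides 1, solutions exist.

Step 2: Apply extended Euclidean algorithm to find gcd.
We find integers such that 16*x0 + 23*y0 = 1

Step 3: Scale the particular solution.
Multiply by 1/1 = 1:
i = -10, j = -7

Step 4: Verify.
16*(-10) - 23*(-7) = 1 = 1 ✓

i = -10, j = -7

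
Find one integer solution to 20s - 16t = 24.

Step 1: Check solvability.
gcd(20, 16) = 4
Since 4 divides 24, solutions exist.

Step 2: Apply extended Euclidean algorithm to find gcd.
We find integers such that 20*x0 + 16*y0 = 4

Step 3: Scale the particular solution.
Multiply by 24/4 = 6:
s = 6, t = 6

Step 4: Verify.
20*(6) - 16*(6) = 24 = 24 ✓

s = 6, t = 6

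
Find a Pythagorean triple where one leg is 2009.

We need the other leg and hypotenuse such that 2009² + x² = c².
Take x = 5712, c = 6055: 2009² + 5712² = 4036081 + 32626944 = 36663025 = 6055² ✓
Triple: (2009, 5712, 6055)

(2009, 5712, 6055)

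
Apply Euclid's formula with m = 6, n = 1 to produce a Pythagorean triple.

a = m² - n² = 6² - 1² = 36 - 1 = 35
b = 2mn = 2·6·1 = 12
c = m² + n² = 36 + 1 = 37
Verify: 35² + 12² = 1225 + 144 = 1369 = 37² ✓

(35, 12, 37)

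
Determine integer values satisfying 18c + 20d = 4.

Step 1: Check solvability.
gcd(18, 20) = 2
Since 2 divides 4, solutions exist.

Step 2: Apply extended Euclidean algorithm to find gcd.
We find integers such that 18*x0 + 20*y0 = 2

Step 3: Scale the particular solution.
Multiply by 4/2 = 2:
c = -2, d = 2

Step 4: Verify.
18*(-2) + 20*(2) = 4 = 4 ✓

c = -2, d = 2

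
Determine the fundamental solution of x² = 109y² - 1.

We need x² = 109y² - 1. Try successive y:
y = 1: x² = 109·1² - 1 = 108, not a perfect square
y = 2: x² = 109·2² - 1 = 435, not a perfect square
y = 3: x² = 109·3² - 1 = 980, not a perfect square
...
y = 851525: x² = 109·851525² - 1 = 79035335993124 = 8890182² ✓
Check: 8890182² - 109·851525² = 79035335993124 - 79035335993125 = -1 ✓

x = 8890182, y = 851525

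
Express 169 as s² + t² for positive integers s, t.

We need to find integers s, t > 0 such that s² + t² = 169.
Trying s = 5: t² = 169 - 5² = 169 - 25 = 144
t = 12
Check: 5² + 12² = 25 + 144 = 169 ✓

169 = 5² + 12²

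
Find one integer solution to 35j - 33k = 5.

Step 1: Check solvability.
gcd(35, 33) = 1
Since 1 divides 5, solutions exist.

Step 2: Apply extended Euclidean algorithm to find gcd.
We find integers such that 35*x0 + 33*y0 = 1

Step 3: Scale the particular solution.
Multiply by 5/1 = 5:
j = -80, k = -85

Step 4: Verify.
35*(-80) - 33*(-85) = 5 = 5 ✓

j = -80, k = -85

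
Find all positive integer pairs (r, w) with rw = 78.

The positive divisors of 78 are: 1, 2, 3, 6, 13, 26, 39, 78.
Each divisor d gives the pair (d, 78/d):
(1, 78), (2, 39), (3, 26), (6, 13), (13, 6), (26, 3), (39, 2), (78, 1)

(1, 78), (2, 39), (3, 26), (6, 13), (13, 6), (26, 3), (39, 2), (78, 1)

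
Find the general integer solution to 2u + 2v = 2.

Step 1: Compute gcd(2, 2) = 2.
Since 2 divides 2, solutions exist.

Step 2: Find a particular solution using extended Euclidean algorithm.
We get u₀ = 0, v₀ = 1.
Check: 2*0 + 2*1 = 2 = 2 ✓

Step 3: Write the general solution.
u = 0 + (2/2)t = 0 + 1t
v = 1 - (2/2)t = 1 - 1t
for any integer t.

u = 0 + 1t, v = 1 - 1t for integer t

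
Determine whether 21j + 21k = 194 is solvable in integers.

Step 1: Compute gcd(21, 21).
gcd(21, 21) = 21

Step 2: Check divisibility.
Does 21 divide 194? 194 = 21 x 9 + 5, so no.

By the theorem on linear Diophantine equations, 21j + 21k = 194 has integer solutions if and only if gcd(21, 21) divides 194. Since 21 does not divide 194, no solutions exist.

No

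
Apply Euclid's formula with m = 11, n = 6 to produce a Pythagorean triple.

a = m² - n² = 11² - 6² = 121 - 36 = 85
b = 2mn = 2·11·6 = 132
c = m² + n² = 121 + 36 = 157
Verify: 85² + 132² = 7225 + 17424 = 24649 = 157² ✓

(85, 132, 157)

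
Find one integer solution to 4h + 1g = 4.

Step 1: Check solvability.
gcd(4, 1) = 1
Since 1 divides 4, solutions exist.

Step 2: Apply extended Euclidean algorithm to find gcd.
We find integers such that 4*x0 + 1*y0 = 1

Step 3: Scale the particular solution.
Multiply by 4/1 = 4:
h = 0, g = 4

Step 4: Verify.
4*(0) + 1*(4) = 4 = 4 ✓

h = 0, g = 4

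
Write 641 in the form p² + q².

We need to find integers p, q > 0 such that p² + q² = 641.
Trying p = 4: q² = 641 - 4² = 641 - 16 = 625
q = 25
Check: 4² + 25² = 16 + 625 = 641 ✓

641 = 4² + 25²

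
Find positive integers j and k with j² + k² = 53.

We need to find integers j, k > 0 such that j² + k² = 53.
Trying j = 2: k² = 53 - 2² = 53 - 4 = 49
k = 7
Check: 2² + 7² = 4 + 49 = 53 ✓

53 = 2² + 7²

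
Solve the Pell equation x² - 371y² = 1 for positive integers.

We seek the smallest positive integers (x, y) with x² - 371y² = 1, i.e., x² = 371y² + 1.
Try successive y values:
y = 1: x² = 371·1² + 1 = 372, not a perfect square
y = 2: x² = 371·2² + 1 = 1485, not a perfect square
y = 3: x² = 371·3² + 1 = 3340, not a perfect square
... continuing the search (or via continued fractions) ...
y = 88: x² = 371·88² + 1 = 2873025, x = 1695 ✓

Verify: 1695² - 371·88² = 2873025 - 2873024 = 1 ✓

x = 1695, y = 88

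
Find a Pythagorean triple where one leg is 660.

We need the other leg and hypotenuse such that 660² + x² = c².
Take x = 779, c = 1021: 660² + 779² = 435600 + 606841 = 1042441 = 1021² ✓
Triple: (779, 660, 1021)

(779, 660, 1021)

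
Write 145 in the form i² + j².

We need to find integers i, j > 0 such that i² + j² = 145.
Trying i = 1: j² = 145 - 1² = 145 - 1 = 144
j = 12
Check: 1² + 12² = 1 + 144 = 145 ✓

145 = 1² + 12²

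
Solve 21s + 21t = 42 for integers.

Step 1: Check solvability.
gcd(21, 21) = 21
Since 21 divides 42, solutions exist.

Step 2: Apply extended Euclidean algorithm to find gcd.
We find integers such that 21*x0 + 21*y0 = 21

Step 3: Scale the particular solution.
Multiply by 42/21 = 2:
s = 0, t = 2

Step 4: Verify.
21*(0) + 21*(2) = 42 = 42 ✓

s = 0, t = 2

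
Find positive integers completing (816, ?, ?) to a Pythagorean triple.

We need the other leg and hypotenuse such that 816² + x² = c².
Take x = 287, c = 865: 816² + 287² = 665856 + 82369 = 748225 = 865² ✓
Triple: (287, 816, 865)

(287, 816, 865)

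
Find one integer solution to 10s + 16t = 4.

Step 1: Check solvability.
gcd(10, 16) = 2
Since 2 divides 4, solutions exist.

Step 2: Apply extended Euclidean algorithm to find gcd.
We find integers such that 10*x0 + 16*y0 = 2

Step 3: Scale the particular solution.
Multiply by 4/2 = 2:
s = -6, t = 4

Step 4: Verify.
10*(-6) + 16*(4) = 4 = 4 ✓

s = -6, t = 4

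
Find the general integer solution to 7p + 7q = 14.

Step 1: Compute gcd(7, 7) = 7.
Since 7 divides 14, solutions exist.

Step 2: Find a particular solution using extended Euclidean algorithm.
We get p₀ = 0, q₀ = 2.
Check: 7*0 + 7*2 = 14 = 14 ✓

Step 3: Write the general solution.
p = 0 + (7/7)t = 0 + 1t
q = 2 - (7/7)t = 2 - 1t
for any integer t.

p = 0 + 1t, q = 2 - 1t for integer t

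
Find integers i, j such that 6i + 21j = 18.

Step 1: Check solvability.
gcd(6, 21) = 3
Since 3 divides 18, solutions exist.

Step 2: Apply extended Euclidean algorithm to find gcd.
We find integers such that 6*x0 + 21*y0 = 3

Step 3: Scale the particular solution.
Multiply by 18/3 = 6:
i = -18, j = 6

Step 4: Verify.
6*(-18) + 21*(6) = 18 = 18 ✓

i = -18, j = 6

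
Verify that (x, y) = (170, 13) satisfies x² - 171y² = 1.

Compute x² = 170² = 28900
Compute 171y² = 171·13² = 171·169 = 28899
x² - 171y² = 28900 - 28899 = 1
Since this equals 1, (170, 13) is a solution.

Yes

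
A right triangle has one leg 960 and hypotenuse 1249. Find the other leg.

a² = c² - b² = 1560001 - 921600 = 638401
a = 799

799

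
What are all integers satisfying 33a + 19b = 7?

Step 1: Compute gcd(33, 19) = 1.
Since 1 divides 7, solutions exist.

Step 2: Find a particular solution using extended Euclidean algorithm.
We get a₀ = -28, b₀ = 49.
Check: 33*-28 + 19*49 = 7 = 7 ✓

Step 3: Write the general solution.
a = -28 + (19/1)t = -28 + 19t
b = 49 - (33/1)t = 49 - 33t
for any integer t.

a = -28 + 19t, b = 49 - 33t for integer t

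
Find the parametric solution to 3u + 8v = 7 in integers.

Step 1: Compute gcd(3, 8) = 1.
Since 1 divides 7, solutions exist.

Step 2: Find a particular solution using extended Euclidean algorithm.
We get u₀ = 21, v₀ = -7.
Check: 3*21 + 8*-7 = 7 = 7 ✓

Step 3: Write the general solution.
u = 21 + (8/1)t = 21 + 8t
v = -7 - (3/1)t = -7 - 3t
for any integer t.

u = 21 + 8t, v = -7 - 3t for integer t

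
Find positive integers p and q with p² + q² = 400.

We need to find integers p, q > 0 such that p² + q² = 400.
Trying p = 12: q² = 400 - 12² = 400 - 144 = 256
q = 16
Check: 12² + 16² = 144 + 256 = 400 ✓

400 = 12² + 16²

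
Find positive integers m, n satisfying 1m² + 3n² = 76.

Try small values of m and check whether (76 - 1m²)/3 is a perfect square.
m = 7: 1·7² = 49, so 3n² = 76 - 49 = 27, giving n² = 9, n = 3.
Check: 1·7² + 3·3² = 49 + 27 = 76 ✓

m = 7, n = 3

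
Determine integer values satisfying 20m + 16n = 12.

Step 1: Check solvability.
gcd(20, 16) = 4
Since 4 divides 12, solutions exist.

Step 2: Apply extended Euclidean algorithm to find gcd.
We find integers such that 20*x0 + 16*y0 = 4

Step 3: Scale the particular solution.
Multiply by 12/4 = 3:
m = 3, n = -3

Step 4: Verify.
20*(3) + 16*(-3) = 12 = 12 ✓

m = 3, n = -3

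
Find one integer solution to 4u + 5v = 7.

Step 1: Check solvability.
gcd(4, 5) = 1
Since 1 divides 7, solutions exist.

Step 2: Apply extended Euclidean algorithm to find gcd.
We find integers such that 4*x0 + 5*y0 = 1

Step 3: Scale the particular solution.
Multiply by 7/1 = 7:
u = -7, v = 7

Step 4: Verify.
4*(-7) + 5*(7) = 7 = 7 ✓

u = -7, v = 7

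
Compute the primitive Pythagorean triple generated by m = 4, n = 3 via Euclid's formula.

a = m² - n² = 4² - 3² = 16 - 9 = 7
b = 2mn = 2·4·3 = 24
c = m² + n² = 16 + 9 = 25
Verify: 7² + 24² = 49 + 576 = 625 = 25² ✓

(7, 24, 25)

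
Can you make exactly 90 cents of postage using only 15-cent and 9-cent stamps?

We need non-negative x, y with 15x + 9y = 90.
gcd(15, 9) = 3 divides 90, so integer solutions exist.
Search for a non-negative one: x = 0 gives 9y = 90 - 0 = 90, so y = 10.
Check: 15·0 + 9·10 = 90 ✓

Yes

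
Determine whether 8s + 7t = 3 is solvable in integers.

Step 1: Compute gcd(8, 7).
gcd(8, 7) = 1

Step 2: Check divisibility.
Does 1 divide 3? 3 = 1 x 3, so yes.

By the theorem on linear Diophantine equations, 8s + 7t = 3 has integer solutions if and only if gcd(8, 7) divides 3. Since 1 | 3, solutions exist.

Yes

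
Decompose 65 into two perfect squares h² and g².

We need to find integers h, g > 0 such that h² + g² = 65.
Trying h = 1: g² = 65 - 1² = 65 - 1 = 64
g = 8
Check: 1² + 8² = 1 + 64 = 65 ✓

65 = 1² + 8²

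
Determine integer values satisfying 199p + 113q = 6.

Step 1: Check solvability.
gcd(199, 113) = 1
Since 1 divides 6, solutions exist.

Step 2: Apply extended Euclidean algorithm to find gcd.
We find integers such that 199*x0 + 113*y0 = 1

Step 3: Scale the particular solution.
Multiply by 6/1 = 6:
p = 276, q = -486

Step 4: Verify.
199*(276) + 113*(-486) = 6 = 6 ✓

p = 276, q = -486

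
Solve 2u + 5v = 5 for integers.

Step 1: Check solvability.
gcd(2, 5) = 1
Since 1 divides 5, solutions exist.

Step 2: Apply extended Euclidean algorithm to find gcd.
We find integers such that 2*x0 + 5*y0 = 1

Step 3: Scale the particular solution.
Multiply by 5/1 = 5:
u = -10, v = 5

Step 4: Verify.
2*(-10) + 5*(5) = 5 = 5 ✓

u = -10, v = 5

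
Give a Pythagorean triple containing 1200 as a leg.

We need the other leg and hypotenuse such that 1200² + x² = c².
Take x = 1820, c = 2180: 1200² + 1820² = 1440000 + 3312400 = 4752400 = 2180² ✓
Triple: (1820, 1200, 2180)

(1820, 1200, 2180)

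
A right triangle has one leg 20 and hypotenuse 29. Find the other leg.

a² = c² - b² = 841 - 400 = 441
a = 21

21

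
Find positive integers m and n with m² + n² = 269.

We need to find integers m, n > 0 such that m² + n² = 269.
Trying m = 10: n² = 269 - 10² = 269 - 100 = 169
n = 13
Check: 10² + 13² = 100 + 169 = 269 ✓

269 = 10² + 13²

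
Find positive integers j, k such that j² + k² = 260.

Search for j with 260 - j² a perfect square.
j = 2: 260 - 2² = 260 - 4 = 256 = 16² ✓
So j = 2, k = 16.

j = 2, k = 16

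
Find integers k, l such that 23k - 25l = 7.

Step 1: Check solvability.
gcd(23, 25) = 1
Since 1 divides 7, solutions exist.

Step 2: Apply extended Euclidean algorithm to find gcd.
We find integers such that 23*x0 + 25*y0 = 1

Step 3: Scale the particular solution.
Multiply by 7/1 = 7:
k = 84, l = 77

Step 4: Verify.
23*(84) - 25*(77) = 7 = 7 ✓

k = 84, l = 77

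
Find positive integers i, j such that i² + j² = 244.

Search for i with 244 - i² a perfect square.
i = 10: 244 - 10² = 244 - 100 = 144 = 12² ✓
So i = 10, j = 12.

i = 10, j = 12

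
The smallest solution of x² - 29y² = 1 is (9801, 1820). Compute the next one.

Solutions to x² - Dy² = 1 are generated by powers of (x₀ + y₀√D).
The next solution satisfies x₁ + y₁√29 = (x₀ + y₀√29)², giving:
x₁ = x₀² + 29y₀² = 9801² + 29·1820² = 96059601 + 96059600 = 192119201
y₁ = 2x₀y₀ = 2·9801·1820 = 35675640

Verify: 192119201² - 29·35675640² = 36909787392878401 - 36909787392878400 = 1 ✓

x = 192119201, y = 35675640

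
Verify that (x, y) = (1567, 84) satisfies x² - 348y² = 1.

Compute x² = 1567² = 2455489
Compute 348y² = 348·84² = 348·7056 = 2455488
x² - 348y² = 2455489 - 2455488 = 1
Since this equals 1, (1567, 84) is a solution.

Yes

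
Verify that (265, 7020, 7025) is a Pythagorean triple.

Compute a² + b² = 265² + 7020² = 70225 + 49280400 = 49350625
Compute c² = 7025² = 49350625
Since 49350625 = 49350625, confirmed.

Yes, it is a Pythagorean triple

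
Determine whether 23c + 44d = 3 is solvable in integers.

Step 1: Compute gcd(23, 44).
gcd(23, 44) = 1

Step 2: Check divisibility.
Does 1 divide 3? 3 = 1 x 3, so yes.

By the theorem on linear Diophantine equations, 23c + 44d = 3 has integer solutions if and only if gcd(23, 44) divides 3. Since 1 | 3, solutions exist.

Yes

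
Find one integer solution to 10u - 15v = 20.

Step 1: Check solvability.
gcd(10, 15) = 5
Since 5 divides 20, solutions exist.

Step 2: Apply extended Euclidean algorithm to find gcd.
We find integers such that 10*x0 + 15*y0 = 5

Step 3: Scale the particular solution.
Multiply by 20/5 = 4:
u = -4, v = -4

Step 4: Verify.
10*(-4) - 15*(-4) = 20 = 20 ✓

u = -4, v = -4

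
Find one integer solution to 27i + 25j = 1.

Step 1: Check solvability.
gcd(27, 25) = 1
Since 1 divides 1, solutions exist.

Step 2: Apply extended Euclidean algorithm to find gcd.
We find integers such that 27*x0 + 25*y0 = 1

Step 3: Scale the particular solution.
Multiply by 1/1 = 1:
i = -12, j = 13

Step 4: Verify.
27*(-12) + 25*(13) = 1 = 1 ✓

i = -12, j = 13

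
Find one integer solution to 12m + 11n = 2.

Step 1: Check solvability.
gcd(12, 11) = 1
Since 1 divides 2, solutions exist.

Step 2: Apply extended Euclidean algorithm to find gcd.
We find integers such that 12*x0 + 11*y0 = 1

Step 3: Scale the particular solution.
Multiply by 2/1 = 2:
m = 2, n = -2

Step 4: Verify.
12*(2) + 11*(-2) = 2 = 2 ✓

m = 2, n = -2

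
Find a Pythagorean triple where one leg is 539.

We need the other leg and hypotenuse such that 539² + x² = c².
Take x = 1140, c = 1261: 539² + 1140² = 290521 + 1299600 = 1590121 = 1261² ✓
Triple: (539, 1140, 1261)

(539, 1140, 1261)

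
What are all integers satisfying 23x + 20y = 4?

Step 1: Compute gcd(23, 20) = 1.
Since 1 divides 4, solutions exist.

Step 2: Find a particular solution using extended Euclidean algorithm.
We get x₀ = 28, y₀ = -32.
Check: 23*28 + 20*-32 = 4 = 4 ✓

Step 3: Write the general solution.
x = 28 + (20/1)t = 28 + 20t
y = -32 - (23/1)t = -32 - 23t
for any integer t.

x = 28 + 20t, y = -32 - 23t for integer t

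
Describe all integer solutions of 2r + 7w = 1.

Step 1: Compute gcd(2, 7) = 1.
Since 1 divides 1, solutions exist.

Step 2: Find a particular solution using extended Euclidean algorithm.
We get r₀ = -3, w₀ = 1.
Check: 2*-3 + 7*1 = 1 = 1 ✓

Step 3: Write the general solution.
r = -3 + (7/1)t = -3 + 7t
w = 1 - (2/1)t = 1 - 2t
for any integer t.

r = -3 + 7t, w = 1 - 2t for integer t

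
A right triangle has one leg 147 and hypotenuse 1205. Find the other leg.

b² = c² - a² = 1452025 - 21609 = 1430416
b = 1196

1196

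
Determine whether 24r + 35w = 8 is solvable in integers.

Step 1: Compute gcd(24, 35).
gcd(24, 35) = 1

Step 2: Check divisibility.
Does 1 divide 8? 8 = 1 x 8, so yes.

By the theorem on linear Diophantine equations, 24r + 35w = 8 has integer solutions if and only if gcd(24, 35) divides 8. Since 1 | 8, solutions exist.

Yes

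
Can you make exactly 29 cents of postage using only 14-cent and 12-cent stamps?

We need non-negative x, y with 14x + 12y = 29.
gcd(14, 12) = 2, and 2 does not divide 29.
No integer solutions exist, so certainly no non-negative ones.

No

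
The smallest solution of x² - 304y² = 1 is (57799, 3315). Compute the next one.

Solutions to x² - Dy² = 1 are generated by powers of (x₀ + y₀√D).
The next solution satisfies x₁ + y₁√304 = (x₀ + y₀√304)², giving:
x₁ = x₀² + 304y₀² = 57799² + 304·3315² = 3340724401 + 3340724400 = 6681448801
y₁ = 2x₀y₀ = 2·57799·3315 = 383207370

Verify: 6681448801² - 304·383207370² = 44641758080384337601 - 44641758080384337600 = 1 ✓

x = 6681448801, y = 383207370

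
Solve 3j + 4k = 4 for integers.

Step 1: Check solvability.
gcd(3, 4) = 1
Since 1 divides 4, solutions exist.

Step 2: Apply extended Euclidean algorithm to find gcd.
We find integers such that 3*x0 + 4*y0 = 1

Step 3: Scale the particular solution.
Multiply by 4/1 = 4:
j = -4, k = 4

Step 4: Verify.
3*(-4) + 4*(4) = 4 = 4 ✓

j = -4, k = 4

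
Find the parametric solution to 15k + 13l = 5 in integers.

Step 1: Compute gcd(15, 13) = 1.
Since 1 divides 5, solutions exist.

Step 2: Find a particular solution using extended Euclidean algorithm.
We get k₀ = -30, l₀ = 35.
Check: 15*-30 + 13*35 = 5 = 5 ✓

Step 3: Write the general solution.
k = -30 + (13/1)t = -30 + 13t
l = 35 - (15/1)t = 35 - 15t
for any integer t.

k = -30 + 13t, l = 35 - 15t for integer t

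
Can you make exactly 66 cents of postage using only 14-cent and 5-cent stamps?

We need non-negative x, y with 14x + 5y = 66.
gcd(14, 5) = 1 divides 66, so integer solutions exist.
Search for a non-negative one: x = 4 gives 5y = 66 - 56 = 10, so y = 2.
Check: 14·4 + 5·2 = 66 ✓

Yes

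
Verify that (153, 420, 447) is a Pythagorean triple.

Compute a² + b²:
153² + 420² = 23409 + 176400 = 199809
Compute c²:
447² = 199809
Since 199809 = 199809, it is a Pythagorean triple.

Yes, it is a Pythagorean triple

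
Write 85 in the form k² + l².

We need to find integers k, l > 0 such that k² + l² = 85.
Trying k = 2: l² = 85 - 2² = 85 - 4 = 81
l = 9
Check: 2² + 9² = 4 + 81 = 85 ✓

85 = 2² + 9²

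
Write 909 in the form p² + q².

We need to find integers p, q > 0 such that p² + q² = 909.
Trying p = 3: q² = 909 - 3² = 909 - 9 = 900
q = 30
Check: 3² + 30² = 9 + 900 = 909 ✓

909 = 3² + 30²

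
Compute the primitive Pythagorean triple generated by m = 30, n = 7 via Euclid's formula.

a = m² - n² = 900 - 49 = 851
b = 2mn = 2·30·7 = 420
c = m² + n² = 900 + 49 = 949
Verify: 851² + 420² = 724201 + 176400 = 900601 = 949² ✓

(851, 420, 949)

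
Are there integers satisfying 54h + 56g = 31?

Step 1: Compute gcd(54, 56).
gcd(54, 56) = 2

Step 2: Check divisibility.
Does 2 divide 31? 31 = 2 x 15 + 1, so no.

By the theorem on linear Diophantine equations, 54h + 56g = 31 has integer solutions if and only if gcd(54, 56) divides 31. Since 2 does not divide 31, no solutions exist.

No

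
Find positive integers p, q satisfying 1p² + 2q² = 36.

Try small values of p and check whether (36 - 1p²)/2 is a perfect square.
p = 2: 1·2² = 4, so 2q² = 36 - 4 = 32, giving q² = 16, q = 4.
Check: 1·2² + 2·4² = 4 + 32 = 36 ✓

p = 2, q = 4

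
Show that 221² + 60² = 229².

Compute a² + b² = 221² + 60² = 48841 + 3600 = 52441
Compute c² = 229² = 52441
Since 52441 = 52441, confirmed.

Yes, it is a Pythagorean triple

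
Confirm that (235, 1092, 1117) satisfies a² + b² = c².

Compute a² + b² = 235² + 1092² = 55225 + 1192464 = 1247689
Compute c² = 1117² = 1247689
Since 1247689 = 1247689, confirmed.

Yes, it is a Pythagorean triple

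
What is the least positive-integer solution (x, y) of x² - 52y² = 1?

We seek the smallest positive integers (x, y) with x² - 52y² = 1, i.e., x² = 52y² + 1.
Try successive y values:
y = 1: x² = 52·1² + 1 = 53, not a perfect square
y = 2: x² = 52·2² + 1 = 209, not a perfect square
y = 3: x² = 52·3² + 1 = 469, not a perfect square
... continuing the search (or via continued fractions) ...
y = 90: x² = 52·90² + 1 = 421201, x = 649 ✓

Verify: 649² - 52·90² = 421201 - 421200 = 1 ✓

x = 649, y = 90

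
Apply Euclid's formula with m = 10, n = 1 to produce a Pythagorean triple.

a = m² - n² = 10² - 1² = 100 - 1 = 99
b = 2mn = 2·10·1 = 20
c = m² + n² = 100 + 1 = 101
Verify: 99² + 20² = 9801 + 400 = 10201 = 101² ✓

(99, 20, 101)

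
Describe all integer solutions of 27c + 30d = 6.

Step 1: Compute gcd(27, 30) = 3.
Since 3 divides 6, solutions exist.

Step 2: Find a particular solution using extended Euclidean algorithm.
We get c₀ = -2, d₀ = 2.
Check: 27*-2 + 30*2 = 6 = 6 ✓

Step 3: Write the general solution.
c = -2 + (30/3)t = -2 + 10t
d = 2 - (27/3)t = 2 - 9t
for any integer t.

c = -2 + 10t, d = 2 - 9t for integer t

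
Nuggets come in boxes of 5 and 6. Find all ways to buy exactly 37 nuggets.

We need non-negative integers (x, y) with 5x + 6y = 37.
For each x in 0..7, check if 37 - 5x is a non-negative multiple of 6.
x = 5: 6y = 12, y = 2 ✓

(5 boxes of 5, 2 boxes of 6)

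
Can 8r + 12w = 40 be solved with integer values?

Step 1: Compute gcd(8, 12).
gcd(8, 12) = 4

Step 2: Check divisibility.
Does 4 divide 40? 40 = 4 x 10, so yes.

By the theorem on linear Diophantine equations, 8r + 12w = 40 has integer solutions if and only if gcd(8, 12) divides 40. Since 4 | 40, solutions exist.

Yes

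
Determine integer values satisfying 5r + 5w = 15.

Step 1: Check solvability.
gcd(5, 5) = 5
Since 5 divides 15, solutions exist.

Step 2: Apply extended Euclidean algorithm to find gcd.
We find integers such that 5*x0 + 5*y0 = 5

Step 3: Scale the particular solution.
Multiply by 15/5 = 3:
r = 0, w = 3

Step 4: Verify.
5*(0) + 5*(3) = 15 = 15 ✓

r = 0, w = 3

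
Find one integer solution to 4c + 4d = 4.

Step 1: Check solvability.
gcd(4, 4) = 4
Since 4 divides 4, solutions exist.

Step 2: Apply extended Euclidean algorithm to find gcd.
We find integers such that 4*x0 + 4*y0 = 4

Step 3: Scale the particular solution.
Multiply by 4/4 = 1:
c = 0, d = 1

Step 4: Verify.
4*(0) + 4*(1) = 4 = 4 ✓

c = 0, d = 1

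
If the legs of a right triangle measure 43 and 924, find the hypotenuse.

c² = a² + b² = 43² + 924² = 1849 + 853776 = 855625
c = 925

925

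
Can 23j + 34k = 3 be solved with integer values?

Step 1: Compute gcd(23, 34).
gcd(23, 34) = 1

Step 2: Check divisibility.
Does 1 divide 3? 3 = 1 x 3, so yes.

By the theorem on linear Diophantine equations, 23j + 34k = 3 has integer solutions if and only if gcd(23, 34) divides 3. Since 1 | 3, solutions exist.

Yes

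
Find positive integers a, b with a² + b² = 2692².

We need a² + b² = 2692² = 7246864.
Trying: 1540² + 2208² = 2371600 + 4875264 = 7246864 ✓

(1540, 2208, 2692)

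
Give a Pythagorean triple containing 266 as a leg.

We need the other leg and hypotenuse such that 266² + x² = c².
Take x = 312, c = 410: 266² + 312² = 70756 + 97344 = 168100 = 410² ✓
Triple: (266, 312, 410)

(266, 312, 410)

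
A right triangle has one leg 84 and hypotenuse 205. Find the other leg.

a² = c² - b² = 42025 - 7056 = 34969
a = 187

187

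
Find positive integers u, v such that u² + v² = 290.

Search for u with 290 - u² a perfect square.
u = 1: 290 - 1² = 290 - 1 = 289 = 17² ✓
So u = 1, v = 17.

u = 1, v = 17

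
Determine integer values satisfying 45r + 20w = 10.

Step 1: Check solvability.
gcd(45, 20) = 5
Since 5 divides 10, solutions exist.

Step 2: Apply extended Euclidean algorithm to find gcd.
We find integers such that 45*x0 + 20*y0 = 5

Step 3: Scale the particular solution.
Multiply by 10/5 = 2:
r = 2, w = -4

Step 4: Verify.
45*(2) + 20*(-4) = 10 = 10 ✓

r = 2, w = -4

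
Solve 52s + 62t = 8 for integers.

Step 1: Check solvability.
gcd(52, 62) = 2
Since 2 divides 8, solutions exist.

Step 2: Apply extended Euclidean algorithm to find gcd.
We find integers such that 52*x0 + 62*y0 = 2

Step 3: Scale the particular solution.
Multiply by 8/2 = 4:
s = 24, t = -20

Step 4: Verify.
52*(24) + 62*(-20) = 8 = 8 ✓

s = 24, t = -20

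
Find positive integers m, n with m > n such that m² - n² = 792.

Factor: m² - n² = (m+n)(m-n) = 792.
We need two factors of 792 with the same parity.
Use m+n = 396 and m-n = 2 (product 396·2 = 792).
Adding: 2m = 398, so m = 199.
Subtracting: 2n = 394, so n = 197.
Check: 199² - 197² = 39601 - 38809 = 792 ✓

m = 199, n = 197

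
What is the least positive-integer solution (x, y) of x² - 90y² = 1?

We seek the smallest positive integers (x, y) with x² - 90y² = 1, i.e., x² = 90y² + 1.
Try successive y values:
y = 1: x² = 90·1² + 1 = 91, not a perfect square
y = 2: x² = 90·2² + 1 = 361, x = 19 ✓

Verify: 19² - 90·2² = 361 - 360 = 1 ✓

x = 19, y = 2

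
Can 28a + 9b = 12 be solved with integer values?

Step 1: Compute gcd(28, 9).
gcd(28, 9) = 1

Step 2: Check divisibility.
Does 1 divide 12? 12 = 1 x 12, so yes.

By the theorem on linear Diophantine equations, 28a + 9b = 12 has integer solutions if and only if gcd(28, 9) divides 12. Since 1 | 12, solutions exist.

Yes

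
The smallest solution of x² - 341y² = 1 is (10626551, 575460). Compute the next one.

Solutions to x² - Dy² = 1 are generated by powers of (x₀ + y₀√D).
The next solution satisfies x₁ + y₁√341 = (x₀ + y₀√341)², giving:
x₁ = x₀² + 341y₀² = 10626551² + 341·575460² = 112923586155601 + 112923586155600 = 225847172311201
y₁ = 2x₀y₀ = 2·10626551·575460 = 12230310076920

Verify: 225847172311201² - 341·12230310076920² = 51006945240965315643990062401 - 51006945240965315643990062400 = 1 ✓

x = 225847172311201, y = 12230310076920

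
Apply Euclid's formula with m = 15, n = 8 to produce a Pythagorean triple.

a = m² - n² = 15² - 8² = 225 - 64 = 161
b = 2mn = 2·15·8 = 240
c = m² + n² = 225 + 64 = 289
Verify: 161² + 240² = 25921 + 57600 = 83521 = 289² ✓

(161, 240, 289)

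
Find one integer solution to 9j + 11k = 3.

Step 1: Check solvability.
gcd(9, 11) = 1
Since 1 divides 3, solutions exist.

Step 2: Apply extended Euclidean algorithm to find gcd.
We find integers such that 9*x0 + 11*y0 = 1

Step 3: Scale the particular solution.
Multiply by 3/1 = 3:
j = 15, k = -12

Step 4: Verify.
9*(15) + 11*(-12) = 3 = 3 ✓

j = 15, k = -12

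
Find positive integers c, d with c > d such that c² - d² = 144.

Factor: c² - d² = (c+d)(c-d) = 144.
We need two factors of 144 with the same parity.
Use c+d = 72 and c-d = 2 (product 72·2 = 144).
Adding: 2c = 74, so c = 37.
Subtracting: 2d = 70, so d = 35.
Check: 37² - 35² = 1369 - 1225 = 144 ✓

c = 37, d = 35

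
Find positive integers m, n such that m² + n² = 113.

Search for m with 113 - m² a perfect square.
m = 7: 113 - 7² = 113 - 49 = 64 = 8² ✓
So m = 7, n = 8.

m = 7, n = 8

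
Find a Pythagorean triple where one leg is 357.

We need the other leg and hypotenuse such that 357² + x² = c².
Take x = 1276, c = 1325: 357² + 1276² = 127449 + 1628176 = 1755625 = 1325² ✓
Triple: (357, 1276, 1325)

(357, 1276, 1325)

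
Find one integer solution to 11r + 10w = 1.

Step 1: Check solvability.
gcd(11, 10) = 1
Since 1 divides 1, solutions exist.

Step 2: Apply extended Euclidean algorithm to find gcd.
We find integers such that 11*x0 + 10*y0 = 1

Step 3: Scale the particular solution.
Multiply by 1/1 = 1:
r = 1, w = -1

Step 4: Verify.
11*(1) + 10*(-1) = 1 = 1 ✓

r = 1, w = -1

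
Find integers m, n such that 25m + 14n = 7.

Step 1: Check solvability.
gcd(25, 14) = 1
Since 1 divides 7, solutions exist.

Step 2: Apply extended Euclidean algorithm to find gcd.
We find integers such that 25*x0 + 14*y0 = 1

Step 3: Scale the particular solution.
Multiply by 7/1 = 7:
m = -35, n = 63

Step 4: Verify.
25*(-35) + 14*(63) = 7 = 7 ✓

m = -35, n = 63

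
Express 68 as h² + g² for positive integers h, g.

We need to find integers h, g > 0 such that h² + g² = 68.
Trying h = 2: g² = 68 - 2² = 68 - 4 = 64
g = 8
Check: 2² + 8² = 4 + 64 = 68 ✓

68 = 2² + 8²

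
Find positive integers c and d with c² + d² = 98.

We need to find integers c, d > 0 such that c² + d² = 98.
Trying c = 7: d² = 98 - 7² = 98 - 49 = 49
d = 7
Check: 7² + 7² = 49 + 49 = 98 ✓

98 = 7² + 7²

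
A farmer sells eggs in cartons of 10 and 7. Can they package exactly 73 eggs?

We need non-negative a, b with 10a + 7b = 73.
gcd(10, 7) = 1 divides 73.
Try a = 1: 7b = 73 - 10 = 63, so b = 9.
One way: 1 cartons of 10 and 9 cartons of 7.

Yes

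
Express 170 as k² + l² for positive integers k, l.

We need to find integers k, l > 0 such that k² + l² = 170.
Trying k = 1: l² = 170 - 1² = 170 - 1 = 169
l = 13
Check: 1² + 13² = 1 + 169 = 170 ✓

170 = 1² + 13²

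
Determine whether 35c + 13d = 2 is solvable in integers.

Step 1: Compute gcd(35, 13).
gcd(35, 13) = 1

Step 2: Check divisibility.
Does 1 divide 2? 2 = 1 x 2, so yes.

By the theorem on linear Diophantine equations, 35c + 13d = 2 has integer solutions if and only if gcd(35, 13) divides 2. Since 1 | 2, solutions exist.

Yes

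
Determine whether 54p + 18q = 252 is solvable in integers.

Step 1: Compute gcd(54, 18).
gcd(54, 18) = 18

Step 2: Check divisibility.
Does 18 divide 252? 252 = 18 x 14, so yes.

By the theorem on linear Diophantine equations, 54p + 18q = 252 has integer solutions if and only if gcd(54, 18) divides 252. Since 18 | 252, solutions exist.

Yes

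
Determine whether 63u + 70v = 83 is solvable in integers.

Step 1: Compute gcd(63, 70).
gcd(63, 70) = 7

Step 2: Check divisibility.
Does 7 divide 83? 83 = 7 x 11 + 6, so no.

By the theorem on linear Diophantine equations, 63u + 70v = 83 has integer solutions if and only if gcd(63, 70) divides 83. Since 7 does not divide 83, no solutions exist.

No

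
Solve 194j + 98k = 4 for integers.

Step 1: Check solvability.
gcd(194, 98) = 2
Since 2 divides 4, solutions exist.

Step 2: Apply extended Euclidean algorithm to find gcd.
We find integers such that 194*x0 + 98*y0 = 2

Step 3: Scale the particular solution.
Multiply by 4/2 = 2:
j = -2, k = 4

Step 4: Verify.
194*(-2) + 98*(4) = 4 = 4 ✓

j = -2, k = 4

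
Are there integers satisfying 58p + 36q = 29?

Step 1: Compute gcd(58, 36).
gcd(58, 36) = 2

Step 2: Check divisibility.
Does 2 divide 29? 29 = 2 x 14 + 1, so no.

By the theorem on linear Diophantine equations, 58p + 36q = 29 has integer solutions if and only if gcd(58, 36) divides 29. Since 2 does not divide 29, no solutions exist.

No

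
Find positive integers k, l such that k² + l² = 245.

Search for k with 245 - k² a perfect square.
k = 7: 245 - 7² = 245 - 49 = 196 = 14² ✓
So k = 7, l = 14.

k = 7, l = 14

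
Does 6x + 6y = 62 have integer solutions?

Step 1: Compute gcd(6, 6).
gcd(6, 6) = 6

Step 2: Check divisibility.
Does 6 divide 62? 62 = 6 x 10 + 2, so no.

By the theorem on linear Diophantine equations, 6x + 6y = 62 has integer solutions if and only if gcd(6, 6) divides 62. Since 6 does not divide 62, no solutions exist.

No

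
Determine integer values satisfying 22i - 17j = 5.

Step 1: Check solvability.
gcd(22, 17) = 1
Since 1 divides 5, solutions exist.

Step 2: Apply extended Euclidean algorithm to find gcd.
We find integers such that 22*x0 + 17*y0 = 1

Step 3: Scale the particular solution.
Multiply by 5/1 = 5:
i = 35, j = 45

Step 4: Verify.
22*(35) - 17*(45) = 5 = 5 ✓

i = 35, j = 45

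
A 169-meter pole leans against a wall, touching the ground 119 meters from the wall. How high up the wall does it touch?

The ladder, wall, and ground form a right triangle with hypotenuse 169 and one leg 119.
By the Pythagorean theorem: h² = 169² - 119² = 28561 - 14161 = 14400
h = √14400 = 120 meters

120 meters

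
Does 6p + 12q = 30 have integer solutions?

Step 1: Compute gcd(6, 12).
gcd(6, 12) = 6

Step 2: Check divisibility.
Does 6 divide 30? 30 = 6 x 5, so yes.

By the theorem on linear Diophantine equations, 6p + 12q = 30 has integer solutions if and only if gcd(6, 12) divides 30. Since 6 | 30, solutions exist.

Yes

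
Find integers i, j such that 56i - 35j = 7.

Step 1: Check solvability.
gcd(56, 35) = 7
Since 7 divides 7, solutions exist.

Step 2: Apply extended Euclidean algorithm to find gcd.
We find integers such that 56*x0 + 35*y0 = 7

Step 3: Scale the particular solution.
Multiply by 7/7 = 1:
i = 2, j = 3

Step 4: Verify.
56*(2) - 35*(3) = 7 = 7 ✓

i = 2, j = 3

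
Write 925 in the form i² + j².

We need to find integers i, j > 0 such that i² + j² = 925.
Trying i = 5: j² = 925 - 5² = 925 - 25 = 900
j = 30
Check: 5² + 30² = 25 + 900 = 925 ✓

925 = 5² + 30²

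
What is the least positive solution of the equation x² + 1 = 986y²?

We need x² = 986y² - 1. Try successive y:
y = 1: x² = 986·1² - 1 = 985, not a perfect square
y = 2: x² = 986·2² - 1 = 3943, not a perfect square
y = 3: x² = 986·3² - 1 = 8873, not a perfect square
...
y = 5: x² = 986·5² - 1 = 24649 = 157² ✓
Check: 157² - 986·5² = 24649 - 24650 = -1 ✓

x = 157, y = 5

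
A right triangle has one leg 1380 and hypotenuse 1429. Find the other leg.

a² = c² - b² = 2042041 - 1904400 = 137641
a = 371

371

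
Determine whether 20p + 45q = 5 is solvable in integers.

Step 1: Compute gcd(20, 45).
gcd(20, 45) = 5

Step 2: Check divisibility.
Does 5 divide 5? 5 = 5 x 1, so yes.

By the theorem on linear Diophantine equations, 20p + 45q = 5 has integer solutions if and only if gcd(20, 45) divides 5. Since 5 | 5, solutions exist.

Yes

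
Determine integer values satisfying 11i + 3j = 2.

Step 1: Check solvability.
gcd(11, 3) = 1
Since 1 divides 2, solutions exist.

Step 2: Apply extended Euclidean algorithm to find gcd.
We find integers such that 11*x0 + 3*y0 = 1

Step 3: Scale the particular solution.
Multiply by 2/1 = 2:
i = -2, j = 8

Step 4: Verify.
11*(-2) + 3*(8) = 2 = 2 ✓

i = -2, j = 8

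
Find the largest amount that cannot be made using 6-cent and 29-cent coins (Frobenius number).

For two coprime denominations a and b, the Frobenius number (largest value not representable as a non-negative combination) is ab - a - b.
Here gcd(6, 29) = 1, so they are coprime.
F(6, 29) = 6·29 - 6 - 29 = 174 - 35 = 139

139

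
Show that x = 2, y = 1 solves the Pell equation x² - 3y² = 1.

Compute x² = 2² = 4
Compute 3y² = 3·1² = 3·1 = 3
x² - 3y² = 4 - 3 = 1
Since this equals 1, (2, 1) is a solution.

Yes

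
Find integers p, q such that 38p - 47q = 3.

Step 1: Check solvability.
gcd(38, 47) = 1
Since 1 divides 3, solutions exist.

Step 2: Apply extended Euclidean algorithm to find gcd.
We find integers such that 38*x0 + 47*y0 = 1

Step 3: Scale the particular solution.
Multiply by 3/1 = 3:
p = -63, q = -51

Step 4: Verify.
38*(-63) - 47*(-51) = 3 = 3 ✓

p = -63, q = -51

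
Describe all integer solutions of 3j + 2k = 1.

Step 1: Compute gcd(3, 2) = 1.
Since 1 divides 1, solutions exist.

Step 2: Find a particular solution using extended Euclidean algorithm.
We get j₀ = 1, k₀ = -1.
Check: 3*1 + 2*-1 = 1 = 1 ✓

Step 3: Write the general solution.
j = 1 + (2/1)t = 1 + 2t
k = -1 - (3/1)t = -1 - 3t
for any integer t.

j = 1 + 2t, k = -1 - 3t for integer t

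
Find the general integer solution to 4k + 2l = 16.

Step 1: Compute gcd(4, 2) = 2.
Since 2 divides 16, solutions exist.

Step 2: Find a particular solution using extended Euclidean algorithm.
We get k₀ = 0, l₀ = 8.
Check: 4*0 + 2*8 = 16 = 16 ✓

Step 3: Write the general solution.
k = 0 + (2/2)t = 0 + 1t
l = 8 - (4/2)t = 8 - 2t
for any integer t.

k = 0 + 1t, l = 8 - 2t for integer t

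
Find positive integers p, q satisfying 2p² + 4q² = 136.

Try small values of p and check whether (136 - 2p²)/4 is a perfect square.
p = 6: 2·6² = 72, so 4q² = 136 - 72 = 64, giving q² = 16, q = 4.
Check: 2·6² + 4·4² = 72 + 64 = 136 ✓

p = 6, q = 4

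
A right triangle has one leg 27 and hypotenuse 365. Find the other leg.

b² = c² - a² = 133225 - 729 = 132496
b = 364

364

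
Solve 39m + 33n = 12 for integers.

Step 1: Check solvability.
gcd(39, 33) = 3
Since 3 divides 12, solutions exist.

Step 2: Apply extended Euclidean algorithm to find gcd.
We find integers such that 39*x0 + 33*y0 = 3

Step 3: Scale the particular solution.
Multiply by 12/3 = 4:
m = -20, n = 24

Step 4: Verify.
39*(-20) + 33*(24) = 12 = 12 ✓

m = -20, n = 24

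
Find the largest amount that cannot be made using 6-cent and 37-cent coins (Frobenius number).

For two coprime denominations a and b, the Frobenius number (largest value not representable as a non-negative combination) is ab - a - b.
Here gcd(6, 37) = 1, so they are coprime.
F(6, 37) = 6·37 - 6 - 37 = 222 - 43 = 179

179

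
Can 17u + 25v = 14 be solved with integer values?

Step 1: Compute gcd(17, 25).
gcd(17, 25) = 1

Step 2: Check divisibility.
Does 1 divide 14? 14 = 1 x 14, so yes.

By the theorem on linear Diophantine equations, 17u + 25v = 14 has integer solutions if and only if gcd(17, 25) divides 14. Since 1 | 14, solutions exist.

Yes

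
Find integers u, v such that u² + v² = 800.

We need to find integers u, v > 0 such that u² + v² = 800.
Trying u = 4: v² = 800 - 4² = 800 - 16 = 784
v = 28
Check: 4² + 28² = 16 + 784 = 800 ✓

800 = 4² + 28²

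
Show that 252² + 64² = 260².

Compute a² + b² = 252² + 64² = 63504 + 4096 = 67600
Compute c² = 260² = 67600
Since 67600 = 67600, confirmed.

Yes, it is a Pythagorean triple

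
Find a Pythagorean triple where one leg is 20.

We need the other leg and hypotenuse such that 20² + x² = c².
Take x = 21, c = 29: 20² + 21² = 400 + 441 = 841 = 29² ✓
Triple: (21, 20, 29)

(21, 20, 29)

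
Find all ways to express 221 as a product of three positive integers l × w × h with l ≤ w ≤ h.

Iterate l from 1 to ⌊221^(1/3)⌋. For each l dividing 221, iterate w ≥ l with w dividing 221/l, and set h = 221/(l·w).
Triples found (2): (1×1×221), (1×13×17)

(1×1×221), (1×13×17)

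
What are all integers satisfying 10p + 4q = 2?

Step 1: Compute gcd(10, 4) = 2.
Since 2 divides 2, solutions exist.

Step 2: Find a particular solution using extended Euclidean algorithm.
We get p₀ = 1, q₀ = -2.
Check: 10*1 + 4*-2 = 2 = 2 ✓

Step 3: Write the general solution.
p = 1 + (4/2)t = 1 + 2t
q = -2 - (10/2)t = -2 - 5t
for any integer t.

p = 1 + 2t, q = -2 - 5t for integer t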